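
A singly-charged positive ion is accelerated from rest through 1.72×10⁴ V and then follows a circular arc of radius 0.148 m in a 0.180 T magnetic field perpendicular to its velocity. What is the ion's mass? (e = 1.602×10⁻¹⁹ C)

Combine |q|V = ½mv² and r = mv/(|q|B): eliminate v to get m = qB²r²/(2V).
m = (1.602×10⁻¹⁹)(0.180)²(0.148)²/(2·1.72×10⁴) ≈ 3.31×10⁻²⁷ kg.

m ≈ 3.31×10⁻²⁷ kg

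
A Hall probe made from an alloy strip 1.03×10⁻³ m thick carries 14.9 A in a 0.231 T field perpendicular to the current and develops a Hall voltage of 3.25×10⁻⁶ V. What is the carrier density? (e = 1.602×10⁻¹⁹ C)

n ≈ 6.42×10²⁷ m⁻³

From V_H = IB/(n e t), n = IB/(V_H e t).
n = (14.9)(0.231)/((3.25×10⁻⁶)(1.602×10⁻¹⁹)(1.03×10⁻³)) ≈ 6.42×10²⁷ m⁻³.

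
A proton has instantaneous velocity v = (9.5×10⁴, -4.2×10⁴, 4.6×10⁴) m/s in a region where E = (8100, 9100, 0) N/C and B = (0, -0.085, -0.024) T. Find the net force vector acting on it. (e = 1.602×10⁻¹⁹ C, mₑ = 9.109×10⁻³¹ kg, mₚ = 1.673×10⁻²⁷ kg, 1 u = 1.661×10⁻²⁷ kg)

F ≈ (2.09×10⁻¹⁵, 1.82×10⁻¹⁵, -1.29×10⁻¹⁵) N

v×B = (4920, 2280, -8080) N/C.
E + v×B = (1.30×10⁴, 1.14×10⁴, -8080) N/C.
F = q(E + v×B) = (1.602×10⁻¹⁹ C)·(1.30×10⁴, 1.14×10⁴, -8080) = (2.09×10⁻¹⁵, 1.82×10⁻¹⁵, -1.29×10⁻¹⁵) N.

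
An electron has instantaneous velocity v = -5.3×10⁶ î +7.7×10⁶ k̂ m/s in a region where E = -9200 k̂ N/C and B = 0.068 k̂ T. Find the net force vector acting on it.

F ≈ (0, -5.77×10⁻¹⁴, 1.47×10⁻¹⁵) N

v×B = (0, 3.60×10⁵, 0) N/C.
E + v×B = (0, 3.60×10⁵, -9200) N/C.
F = q(E + v×B) = (−1.602×10⁻¹⁹ C)·(0, 3.60×10⁵, -9200) = (0, -5.77×10⁻¹⁴, 1.47×10⁻¹⁵) N.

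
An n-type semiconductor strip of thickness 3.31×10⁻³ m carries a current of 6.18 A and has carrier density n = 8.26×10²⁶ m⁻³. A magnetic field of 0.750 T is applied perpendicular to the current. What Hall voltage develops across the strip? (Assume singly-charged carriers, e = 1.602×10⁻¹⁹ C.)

V_H ≈ 1.06×10⁻⁵ V

V_H = IB/(n e t).
V_H = (6.18)(0.750)/((8.26×10²⁶)(1.602×10⁻¹⁹)(3.31×10⁻³)) ≈ 1.06×10⁻⁵ V.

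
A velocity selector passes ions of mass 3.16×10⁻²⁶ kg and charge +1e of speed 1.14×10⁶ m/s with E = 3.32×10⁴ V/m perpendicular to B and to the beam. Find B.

Balance of forces in the selector: qE = qvB ⇒ B = E/v.
B = 3.32×10⁴/1.14×10⁶ = 0.0291 T.

B = 0.0291 T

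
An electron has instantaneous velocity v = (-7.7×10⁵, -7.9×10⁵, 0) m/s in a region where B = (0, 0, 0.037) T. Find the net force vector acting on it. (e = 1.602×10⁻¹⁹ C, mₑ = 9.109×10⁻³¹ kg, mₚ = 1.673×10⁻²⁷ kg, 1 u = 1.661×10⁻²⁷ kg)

F ≈ (4.68×10⁻¹⁵, -4.56×10⁻¹⁵, 0) N

v×B = (-2.92×10⁴, 2.85×10⁴, 0) N/C.
F = q v×B = (−1.602×10⁻¹⁹ C)·(-2.92×10⁴, 2.85×10⁴, 0) = (4.68×10⁻¹⁵, -4.56×10⁻¹⁵, 0) N.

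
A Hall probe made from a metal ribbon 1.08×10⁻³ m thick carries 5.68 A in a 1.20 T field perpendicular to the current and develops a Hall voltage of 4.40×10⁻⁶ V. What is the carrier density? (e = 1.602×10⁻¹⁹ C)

From V_H = IB/(n e t), n = IB/(V_H e t).
n = (5.68)(1.20)/((4.40×10⁻⁶)(1.602×10⁻¹⁹)(1.08×10⁻³)) ≈ 8.95×10²⁷ m⁻³.

n ≈ 8.95×10²⁷ m⁻³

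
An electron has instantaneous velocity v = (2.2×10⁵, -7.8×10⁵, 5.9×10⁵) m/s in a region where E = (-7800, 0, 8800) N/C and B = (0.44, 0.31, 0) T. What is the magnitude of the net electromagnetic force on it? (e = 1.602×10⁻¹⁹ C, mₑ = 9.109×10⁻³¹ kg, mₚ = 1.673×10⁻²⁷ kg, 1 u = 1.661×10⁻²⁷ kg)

|F| ≈ 8.48×10⁻¹⁴ N

v×B = (-1.83×10⁵, 2.60×10⁵, 4.11×10⁵) N/C.
E + v×B = (-1.91×10⁵, 2.60×10⁵, 4.20×10⁵) N/C.
F = q(E + v×B) = (−1.602×10⁻¹⁹ C)·(-1.91×10⁵, 2.60×10⁵, 4.20×10⁵) = (3.06×10⁻¹⁴, -4.16×10⁻¹⁴, -6.73×10⁻¹⁴) N.
|F| = 8.48×10⁻¹⁴ N.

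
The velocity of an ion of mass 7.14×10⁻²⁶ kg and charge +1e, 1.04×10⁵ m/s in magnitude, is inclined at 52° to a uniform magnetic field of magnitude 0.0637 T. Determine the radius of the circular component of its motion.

v⊥ = v sinθ = 1.04×10⁵·sin52° ≈ 8.195×10⁴ m/s.
r = m v⊥/(|q|B) = (7.14×10⁻²⁶)(8.195×10⁴)/((1.602×10⁻¹⁹)(0.0637)) ≈ 0.573 m.

r ≈ 0.573 m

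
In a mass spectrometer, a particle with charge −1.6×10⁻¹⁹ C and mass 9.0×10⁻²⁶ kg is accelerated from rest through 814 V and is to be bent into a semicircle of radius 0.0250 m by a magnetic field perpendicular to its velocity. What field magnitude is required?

B ≈ 1.21 T

v = √(2|q|V/m) = √(2·1.6×10⁻¹⁹·814/9.0×10⁻²⁶) ≈ 5.380×10⁴ m/s.
B = mv/(|q|r) = (9.0×10⁻²⁶)(5.380×10⁴)/((1.6×10⁻¹⁹)(0.0250)) ≈ 1.21 T.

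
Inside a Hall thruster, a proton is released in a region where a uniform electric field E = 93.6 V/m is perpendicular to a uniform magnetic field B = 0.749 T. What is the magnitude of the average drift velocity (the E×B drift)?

v_d ≈ 125 m/s

The steady drift has the magnetic force balancing the electric force, so v_d = E/B.
v_d = 93.6/0.749 = 125 m/s.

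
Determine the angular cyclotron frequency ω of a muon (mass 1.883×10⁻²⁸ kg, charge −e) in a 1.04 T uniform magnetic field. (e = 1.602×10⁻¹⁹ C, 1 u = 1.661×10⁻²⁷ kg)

ω = |q|B/m.
ω = (1.602×10⁻¹⁹)(1.04)/1.883×10⁻²⁸ ≈ 8.85×10⁸ rad/s.

ω ≈ 8.85×10⁸ rad/s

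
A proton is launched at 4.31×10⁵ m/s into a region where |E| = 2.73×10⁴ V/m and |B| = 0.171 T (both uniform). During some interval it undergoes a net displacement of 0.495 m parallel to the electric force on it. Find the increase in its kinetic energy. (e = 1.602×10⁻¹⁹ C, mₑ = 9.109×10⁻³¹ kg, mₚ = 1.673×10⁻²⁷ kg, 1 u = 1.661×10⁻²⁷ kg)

ΔKE ≈ 2.16×10⁻¹⁵ J

The magnetic force is always ⟂ v and does no work; only the electric force changes KE.
ΔKE = F_E · d = |q|E d = (1.602×10⁻¹⁹)(2.73×10⁴)(0.495) ≈ 2.16×10⁻¹⁵ J.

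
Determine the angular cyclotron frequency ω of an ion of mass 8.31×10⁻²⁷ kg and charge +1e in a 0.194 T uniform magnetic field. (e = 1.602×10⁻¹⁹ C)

ω = |q|B/m.
ω = (1.602×10⁻¹⁹)(0.194)/8.31×10⁻²⁷ ≈ 3.74×10⁶ rad/s.

ω ≈ 3.74×10⁶ rad/s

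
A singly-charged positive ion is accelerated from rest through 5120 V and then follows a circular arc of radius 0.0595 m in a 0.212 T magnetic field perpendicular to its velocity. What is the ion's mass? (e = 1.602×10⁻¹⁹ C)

Combine |q|V = ½mv² and r = mv/(|q|B): eliminate v to get m = qB²r²/(2V).
m = (1.602×10⁻¹⁹)(0.212)²(0.0595)²/(2·5120) ≈ 2.49×10⁻²⁷ kg.

m ≈ 2.49×10⁻²⁷ kg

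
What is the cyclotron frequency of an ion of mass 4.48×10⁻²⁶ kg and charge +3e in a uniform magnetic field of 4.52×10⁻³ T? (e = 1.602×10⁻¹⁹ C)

f ≈ 7720 Hz

f = |q|B/(2πm).
f = (4.806×10⁻¹⁹)(4.52×10⁻³)/(2π·4.48×10⁻²⁶) ≈ 7720 Hz.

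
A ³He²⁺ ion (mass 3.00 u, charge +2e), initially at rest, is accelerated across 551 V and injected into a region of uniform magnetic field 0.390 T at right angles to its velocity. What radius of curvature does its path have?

r ≈ 0.0106 m

Acceleration: |q|V = ½mv² ⇒ v = √(2|q|V/m) = √(2·3.204×10⁻¹⁹·551/4.983×10⁻²⁷) ≈ 2.662×10⁵ m/s.
In the field: r = mv/(|q|B) = (4.983×10⁻²⁷)(2.662×10⁵)/((3.204×10⁻¹⁹)(0.390)) ≈ 0.0106 m.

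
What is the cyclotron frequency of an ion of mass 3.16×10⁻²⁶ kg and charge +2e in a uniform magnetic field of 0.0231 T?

f = |q|B/(2πm).
f = (3.204×10⁻¹⁹)(0.0231)/(2π·3.16×10⁻²⁶) ≈ 3.73×10⁴ Hz.

f ≈ 3.73×10⁴ Hz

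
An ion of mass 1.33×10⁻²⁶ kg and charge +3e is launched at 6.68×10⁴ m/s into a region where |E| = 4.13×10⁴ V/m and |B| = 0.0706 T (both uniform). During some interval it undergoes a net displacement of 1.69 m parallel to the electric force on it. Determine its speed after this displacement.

B does no work; ΔKE = |q|E d.
½mv_f² = ½mv₀² + |q|Ed = ½(1.33×10⁻²⁶)(6.68×10⁴)² + (4.806×10⁻¹⁹)(4.13×10⁴)(1.69) ≈ 2.967×10⁻¹⁷ J + 3.354×10⁻¹⁴ J ≈ 3.357×10⁻¹⁴ J.
v_f = √(2·3.357×10⁻¹⁴/1.33×10⁻²⁶) ≈ 2.25×10⁶ m/s.

v_f ≈ 2.25×10⁶ m/s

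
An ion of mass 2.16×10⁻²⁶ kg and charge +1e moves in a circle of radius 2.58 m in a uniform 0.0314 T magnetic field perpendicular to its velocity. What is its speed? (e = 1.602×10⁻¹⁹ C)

From |q|vB = mv²/r, v = |q|Br/m.
v = (1.602×10⁻¹⁹)(0.0314)(2.58)/2.16×10⁻²⁶ ≈ 6.01×10⁵ m/s.

v ≈ 6.01×10⁵ m/s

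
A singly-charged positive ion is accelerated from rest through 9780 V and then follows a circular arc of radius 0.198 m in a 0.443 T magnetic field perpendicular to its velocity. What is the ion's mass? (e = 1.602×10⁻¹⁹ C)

Combine |q|V = ½mv² and r = mv/(|q|B): eliminate v to get m = qB²r²/(2V).
m = (1.602×10⁻¹⁹)(0.443)²(0.198)²/(2·9780) ≈ 6.30×10⁻²⁶ kg.

m ≈ 6.30×10⁻²⁶ kg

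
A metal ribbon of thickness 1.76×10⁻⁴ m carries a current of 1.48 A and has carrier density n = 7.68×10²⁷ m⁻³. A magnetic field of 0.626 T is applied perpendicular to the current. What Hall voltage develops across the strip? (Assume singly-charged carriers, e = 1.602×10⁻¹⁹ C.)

V_H = IB/(n e t).
V_H = (1.48)(0.626)/((7.68×10²⁷)(1.602×10⁻¹⁹)(1.76×10⁻⁴)) ≈ 4.28×10⁻⁶ V.

V_H ≈ 4.28×10⁻⁶ V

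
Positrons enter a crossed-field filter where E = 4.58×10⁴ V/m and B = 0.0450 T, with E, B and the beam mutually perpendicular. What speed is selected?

v = 1.02×10⁶ m/s

Straight-line motion ⇒ electric and magnetic forces cancel, so E = vB.
v = E/B = 4.58×10⁴/0.0450 = 1.02×10⁶ m/s.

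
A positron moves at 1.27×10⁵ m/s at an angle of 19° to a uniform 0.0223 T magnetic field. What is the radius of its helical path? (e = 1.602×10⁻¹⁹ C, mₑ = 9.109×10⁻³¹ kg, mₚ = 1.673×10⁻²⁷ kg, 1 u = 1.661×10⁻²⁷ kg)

v⊥ = v sinθ = 1.27×10⁵·sin19° ≈ 4.135×10⁴ m/s.
r = m v⊥/(|q|B) = (9.109×10⁻³¹)(4.135×10⁴)/((1.602×10⁻¹⁹)(0.0223)) ≈ 1.05×10⁻⁵ m.

r ≈ 1.05×10⁻⁵ m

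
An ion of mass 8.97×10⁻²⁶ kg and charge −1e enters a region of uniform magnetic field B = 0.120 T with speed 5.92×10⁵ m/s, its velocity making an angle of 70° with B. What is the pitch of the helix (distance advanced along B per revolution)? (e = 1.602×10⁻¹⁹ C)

p ≈ 5.94 m

v∥ = v cosθ = 5.92×10⁵·cos70° ≈ 2.025×10⁵ m/s.
T = 2πm/(|q|B) = 2π(8.97×10⁻²⁶)/((1.602×10⁻¹⁹)(0.120)) ≈ 2.932×10⁻⁵ s.
pitch = v∥ T = (2.025×10⁵)(2.932×10⁻⁵) ≈ 5.94 m.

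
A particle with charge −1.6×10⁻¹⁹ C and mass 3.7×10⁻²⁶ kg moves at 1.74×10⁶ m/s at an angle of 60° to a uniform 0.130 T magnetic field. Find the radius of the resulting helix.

v⊥ = v sinθ = 1.74×10⁶·sin60° ≈ 1.507×10⁶ m/s.
r = m v⊥/(|q|B) = (3.7×10⁻²⁶)(1.507×10⁶)/((1.6×10⁻¹⁹)(0.130)) ≈ 2.68 m.

r ≈ 2.68 m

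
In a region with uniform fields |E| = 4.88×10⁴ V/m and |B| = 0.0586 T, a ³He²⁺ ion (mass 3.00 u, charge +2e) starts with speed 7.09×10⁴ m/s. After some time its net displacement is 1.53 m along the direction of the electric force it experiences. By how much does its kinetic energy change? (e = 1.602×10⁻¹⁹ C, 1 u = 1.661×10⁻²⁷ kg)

ΔKE ≈ 2.39×10⁻¹⁴ J

The magnetic force is always ⟂ v and does no work; only the electric force changes KE.
ΔKE = F_E · d = |q|E d = (3.204×10⁻¹⁹)(4.88×10⁴)(1.53) ≈ 2.39×10⁻¹⁴ J.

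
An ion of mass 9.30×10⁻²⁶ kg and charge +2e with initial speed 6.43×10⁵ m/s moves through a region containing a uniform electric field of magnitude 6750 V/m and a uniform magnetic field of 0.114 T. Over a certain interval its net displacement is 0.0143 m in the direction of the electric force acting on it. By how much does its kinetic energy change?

The magnetic force is always ⟂ v and does no work; only the electric force changes KE.
ΔKE = F_E · d = |q|E d = (3.204×10⁻¹⁹)(6750)(0.0143) ≈ 3.09×10⁻¹⁷ J.

ΔKE ≈ 3.09×10⁻¹⁷ J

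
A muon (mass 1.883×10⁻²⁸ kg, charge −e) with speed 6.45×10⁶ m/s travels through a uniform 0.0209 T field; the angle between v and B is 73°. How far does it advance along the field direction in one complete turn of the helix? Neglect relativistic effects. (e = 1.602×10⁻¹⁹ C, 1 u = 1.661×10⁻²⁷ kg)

v∥ = v cosθ = 6.45×10⁶·cos73° ≈ 1.886×10⁶ m/s.
T = 2πm/(|q|B) = 2π(1.883×10⁻²⁸)/((1.602×10⁻¹⁹)(0.0209)) ≈ 3.534×10⁻⁷ s.
pitch = v∥ T = (1.886×10⁶)(3.534×10⁻⁷) ≈ 0.666 m.

p ≈ 0.666 m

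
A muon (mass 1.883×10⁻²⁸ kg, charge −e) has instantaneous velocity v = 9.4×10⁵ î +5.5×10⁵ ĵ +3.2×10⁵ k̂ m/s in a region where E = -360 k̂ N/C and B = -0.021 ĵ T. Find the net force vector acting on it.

F ≈ (-1.08×10⁻¹⁵, 0, 3.22×10⁻¹⁵) N

v×B = (6720, 0, -1.97×10⁴) N/C.
E + v×B = (6720, 0, -2.01×10⁴) N/C.
F = q(E + v×B) = (−1.602×10⁻¹⁹ C)·(6720, 0, -2.01×10⁴) = (-1.08×10⁻¹⁵, 0, 3.22×10⁻¹⁵) N.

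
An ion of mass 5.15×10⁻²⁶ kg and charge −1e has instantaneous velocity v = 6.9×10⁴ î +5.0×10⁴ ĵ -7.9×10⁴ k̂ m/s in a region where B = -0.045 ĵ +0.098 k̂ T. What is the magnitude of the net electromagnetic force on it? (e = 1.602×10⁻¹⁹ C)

v×B = (1340, -6760, -3100) N/C.
F = q v×B = (−1.602×10⁻¹⁹ C)·(1340, -6760, -3100) = (-2.15×10⁻¹⁶, 1.08×10⁻¹⁵, 4.97×10⁻¹⁶) N.
|F| = 1.21×10⁻¹⁵ N.

|F| ≈ 1.21×10⁻¹⁵ N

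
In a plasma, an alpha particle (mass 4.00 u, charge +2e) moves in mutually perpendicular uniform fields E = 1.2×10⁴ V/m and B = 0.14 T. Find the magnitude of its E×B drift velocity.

The steady drift has the magnetic force balancing the electric force, so v_d = E/B.
v_d = 1.2×10⁴/0.14 = 8.6×10⁴ m/s.

v_d ≈ 8.6×10⁴ m/s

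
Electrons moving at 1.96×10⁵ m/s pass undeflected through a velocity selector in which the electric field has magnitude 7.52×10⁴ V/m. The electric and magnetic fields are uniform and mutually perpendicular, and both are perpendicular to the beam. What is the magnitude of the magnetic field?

B = 0.384 T

Balance of forces in the selector: qE = qvB ⇒ B = E/v.
B = 7.52×10⁴/1.96×10⁵ = 0.384 T.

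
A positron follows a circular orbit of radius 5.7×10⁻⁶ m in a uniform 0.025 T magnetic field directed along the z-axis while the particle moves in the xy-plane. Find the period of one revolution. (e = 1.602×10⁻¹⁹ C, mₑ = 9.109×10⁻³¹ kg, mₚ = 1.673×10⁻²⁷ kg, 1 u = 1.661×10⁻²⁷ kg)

The cyclotron period depends only on m, q, B: T = 2πm/(|q|B).
T = 2π(9.109×10⁻³¹)/((1.602×10⁻¹⁹)(0.025)) ≈ 1.4×10⁻⁹ s.

T ≈ 1.4×10⁻⁹ s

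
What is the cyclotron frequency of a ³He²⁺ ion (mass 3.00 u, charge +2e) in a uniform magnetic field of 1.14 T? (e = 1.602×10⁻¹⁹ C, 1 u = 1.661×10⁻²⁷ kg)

f ≈ 1.17×10⁷ Hz

f = |q|B/(2πm).
f = (3.204×10⁻¹⁹)(1.14)/(2π·4.983×10⁻²⁷) ≈ 1.17×10⁷ Hz.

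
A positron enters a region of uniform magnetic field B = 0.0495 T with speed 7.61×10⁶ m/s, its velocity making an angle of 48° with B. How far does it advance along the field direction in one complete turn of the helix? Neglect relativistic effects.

v∥ = v cosθ = 7.61×10⁶·cos48° ≈ 5.092×10⁶ m/s.
T = 2πm/(|q|B) = 2π(9.109×10⁻³¹)/((1.602×10⁻¹⁹)(0.0495)) ≈ 7.217×10⁻¹⁰ s.
pitch = v∥ T = (5.092×10⁶)(7.217×10⁻¹⁰) ≈ 3.68×10⁻³ m.

p ≈ 3.68×10⁻³ m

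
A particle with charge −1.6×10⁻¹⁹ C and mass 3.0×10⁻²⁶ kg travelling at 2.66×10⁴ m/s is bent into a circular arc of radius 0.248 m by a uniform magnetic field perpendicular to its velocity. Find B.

From |q|vB = mv²/r, B = mv/(|q|r).
B = (3.0×10⁻²⁶)(2.66×10⁴)/((1.6×10⁻¹⁹)(0.248)) ≈ 0.0201 T.

B ≈ 0.0201 T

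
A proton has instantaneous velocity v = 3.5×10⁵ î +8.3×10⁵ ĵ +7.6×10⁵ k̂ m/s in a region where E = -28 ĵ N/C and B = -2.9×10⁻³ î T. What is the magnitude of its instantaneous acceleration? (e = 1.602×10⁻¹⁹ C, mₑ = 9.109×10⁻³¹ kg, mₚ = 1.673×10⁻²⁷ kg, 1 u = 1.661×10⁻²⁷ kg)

|a| ≈ 3.14×10¹¹ m/s²

v×B = (0, -2200, 2410) N/C.
E + v×B = (0, -2230, 2410) N/C.
F = q(E + v×B) = (1.602×10⁻¹⁹ C)·(0, -2230, 2410) = (0, -3.58×10⁻¹⁶, 3.86×10⁻¹⁶) N.
|a| = |F|/m = 5.259×10⁻¹⁶/1.673×10⁻²⁷ ≈ 3.14×10¹¹ m/s².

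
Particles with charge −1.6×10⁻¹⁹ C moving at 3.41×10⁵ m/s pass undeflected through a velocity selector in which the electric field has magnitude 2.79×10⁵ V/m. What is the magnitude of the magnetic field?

B = 0.818 T

Balance of forces in the selector: qE = qvB ⇒ B = E/v.
B = 2.79×10⁵/3.41×10⁵ = 0.818 T.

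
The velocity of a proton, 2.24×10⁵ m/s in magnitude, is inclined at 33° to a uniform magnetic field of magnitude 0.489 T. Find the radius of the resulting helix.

r ≈ 2.61×10⁻³ m

v⊥ = v sinθ = 2.24×10⁵·sin33° ≈ 1.220×10⁵ m/s.
r = m v⊥/(|q|B) = (1.673×10⁻²⁷)(1.220×10⁵)/((1.602×10⁻¹⁹)(0.489)) ≈ 2.61×10⁻³ m.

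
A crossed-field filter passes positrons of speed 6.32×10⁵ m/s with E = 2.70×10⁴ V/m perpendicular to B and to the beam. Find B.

Balance of forces in the selector: qE = qvB ⇒ B = E/v.
B = 2.70×10⁴/6.32×10⁵ = 0.0427 T.

B = 0.0427 T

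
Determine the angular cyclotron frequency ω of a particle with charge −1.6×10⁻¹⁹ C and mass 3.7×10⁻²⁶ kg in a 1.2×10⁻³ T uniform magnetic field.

ω ≈ 5200 rad/s

ω = |q|B/m.
ω = (1.6×10⁻¹⁹)(1.2×10⁻³)/3.7×10⁻²⁶ ≈ 5200 rad/s.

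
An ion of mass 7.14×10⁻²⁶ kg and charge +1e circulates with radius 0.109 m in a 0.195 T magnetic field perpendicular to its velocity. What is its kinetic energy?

KE ≈ 507 eV

v = |q|Br/m, then KE = ½mv² = (qBr)²/(2m).
v = (1.602×10⁻¹⁹)(0.195)(0.109)/7.14×10⁻²⁶ ≈ 4.769×10⁴ m/s.
KE = ½(7.14×10⁻²⁶)(4.769×10⁴)² ≈ 8.12×10⁻¹⁷ J = 507 eV.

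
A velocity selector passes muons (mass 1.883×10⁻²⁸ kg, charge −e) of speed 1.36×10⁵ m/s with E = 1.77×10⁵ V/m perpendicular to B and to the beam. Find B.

Balance of forces in the selector: qE = qvB ⇒ B = E/v.
B = 1.77×10⁵/1.36×10⁵ = 1.30 T.

B = 1.30 T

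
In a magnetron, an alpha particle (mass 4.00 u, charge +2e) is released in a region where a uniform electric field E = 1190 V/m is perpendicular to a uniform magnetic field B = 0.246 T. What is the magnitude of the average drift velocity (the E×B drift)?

v_d ≈ 4840 m/s

The steady drift has the magnetic force balancing the electric force, so v_d = E/B.
v_d = 1190/0.246 = 4840 m/s.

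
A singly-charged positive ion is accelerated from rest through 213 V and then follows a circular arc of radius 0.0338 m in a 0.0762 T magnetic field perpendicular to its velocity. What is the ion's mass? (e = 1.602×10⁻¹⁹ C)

Combine |q|V = ½mv² and r = mv/(|q|B): eliminate v to get m = qB²r²/(2V).
m = (1.602×10⁻¹⁹)(0.0762)²(0.0338)²/(2·213) ≈ 2.49×10⁻²⁷ kg.

m ≈ 2.49×10⁻²⁷ kg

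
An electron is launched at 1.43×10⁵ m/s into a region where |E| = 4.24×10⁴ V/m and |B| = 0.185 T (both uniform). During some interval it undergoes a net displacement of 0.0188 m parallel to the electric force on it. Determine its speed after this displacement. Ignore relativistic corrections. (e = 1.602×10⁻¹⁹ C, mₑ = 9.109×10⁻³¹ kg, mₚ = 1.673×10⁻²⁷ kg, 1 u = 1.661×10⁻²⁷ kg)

v_f ≈ 1.67×10⁷ m/s

B does no work; ΔKE = |q|E d.
½mv_f² = ½mv₀² + |q|Ed = ½(9.109×10⁻³¹)(1.43×10⁵)² + (1.602×10⁻¹⁹)(4.24×10⁴)(0.0188) ≈ 9.313×10⁻²¹ J + 1.277×10⁻¹⁶ J ≈ 1.277×10⁻¹⁶ J.
v_f = √(2·1.277×10⁻¹⁶/9.109×10⁻³¹) ≈ 1.67×10⁷ m/s.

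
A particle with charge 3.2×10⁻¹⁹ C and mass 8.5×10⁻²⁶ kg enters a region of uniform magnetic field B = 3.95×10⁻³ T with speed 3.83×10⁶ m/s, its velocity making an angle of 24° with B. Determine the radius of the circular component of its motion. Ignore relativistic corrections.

v⊥ = v sinθ = 3.83×10⁶·sin24° ≈ 1.558×10⁶ m/s.
r = m v⊥/(|q|B) = (8.5×10⁻²⁶)(1.558×10⁶)/((3.2×10⁻¹⁹)(3.95×10⁻³)) ≈ 105 m.

r ≈ 105 m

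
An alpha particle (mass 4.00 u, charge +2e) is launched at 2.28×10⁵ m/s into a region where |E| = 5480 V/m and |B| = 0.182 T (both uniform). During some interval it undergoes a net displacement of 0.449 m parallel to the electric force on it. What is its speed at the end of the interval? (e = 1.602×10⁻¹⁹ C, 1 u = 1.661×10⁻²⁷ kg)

v_f ≈ 5.38×10⁵ m/s

B does no work; ΔKE = |q|E d.
½mv_f² = ½mv₀² + |q|Ed = ½(6.644×10⁻²⁷)(2.28×10⁵)² + (3.204×10⁻¹⁹)(5480)(0.449) ≈ 1.727×10⁻¹⁶ J + 7.884×10⁻¹⁶ J ≈ 9.610×10⁻¹⁶ J.
v_f = √(2·9.610×10⁻¹⁶/6.644×10⁻²⁷) ≈ 5.38×10⁵ m/s.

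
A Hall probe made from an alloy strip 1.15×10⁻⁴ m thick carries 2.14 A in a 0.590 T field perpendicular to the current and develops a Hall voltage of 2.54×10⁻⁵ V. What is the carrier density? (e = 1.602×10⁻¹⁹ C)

From V_H = IB/(n e t), n = IB/(V_H e t).
n = (2.14)(0.590)/((2.54×10⁻⁵)(1.602×10⁻¹⁹)(1.15×10⁻⁴)) ≈ 2.70×10²⁷ m⁻³.

n ≈ 2.70×10²⁷ m⁻³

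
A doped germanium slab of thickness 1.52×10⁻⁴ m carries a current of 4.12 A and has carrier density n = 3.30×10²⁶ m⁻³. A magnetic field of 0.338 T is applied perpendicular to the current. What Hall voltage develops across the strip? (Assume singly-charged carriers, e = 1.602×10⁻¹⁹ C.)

V_H = IB/(n e t).
V_H = (4.12)(0.338)/((3.30×10²⁶)(1.602×10⁻¹⁹)(1.52×10⁻⁴)) ≈ 1.73×10⁻⁴ V.

V_H ≈ 1.73×10⁻⁴ V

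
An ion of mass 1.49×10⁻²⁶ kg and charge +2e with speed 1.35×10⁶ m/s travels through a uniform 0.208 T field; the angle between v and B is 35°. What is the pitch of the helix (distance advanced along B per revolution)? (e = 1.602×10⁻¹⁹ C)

v∥ = v cosθ = 1.35×10⁶·cos35° ≈ 1.106×10⁶ m/s.
T = 2πm/(|q|B) = 2π(1.49×10⁻²⁶)/((3.204×10⁻¹⁹)(0.208)) ≈ 1.405×10⁻⁶ s.
pitch = v∥ T = (1.106×10⁶)(1.405×10⁻⁶) ≈ 1.55 m.

p ≈ 1.55 m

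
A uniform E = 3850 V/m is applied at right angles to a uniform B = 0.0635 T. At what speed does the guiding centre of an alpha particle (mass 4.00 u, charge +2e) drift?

In crossed fields the guiding centre drifts at v_d = |E×B|/B² = E/B, independent of charge and mass.
v_d = 3850/0.0635 = 6.06×10⁴ m/s.

v_d ≈ 6.06×10⁴ m/s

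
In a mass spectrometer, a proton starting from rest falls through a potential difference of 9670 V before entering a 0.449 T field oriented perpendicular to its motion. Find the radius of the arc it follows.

r ≈ 0.0317 m

Acceleration: |q|V = ½mv² ⇒ v = √(2|q|V/m) = √(2·1.602×10⁻¹⁹·9670/1.673×10⁻²⁷) ≈ 1.361×10⁶ m/s.
In the field: r = mv/(|q|B) = (1.673×10⁻²⁷)(1.361×10⁶)/((1.602×10⁻¹⁹)(0.449)) ≈ 0.0317 m.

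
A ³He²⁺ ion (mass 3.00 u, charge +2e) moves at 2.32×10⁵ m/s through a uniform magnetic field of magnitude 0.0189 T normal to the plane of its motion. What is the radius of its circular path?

The magnetic force provides the centripetal force: |q|vB = mv²/r.
r = mv/(|q|B) = (4.983×10⁻²⁷)(2.32×10⁵)/((3.204×10⁻¹⁹)(0.0189)) ≈ 0.191 m.

r ≈ 0.191 m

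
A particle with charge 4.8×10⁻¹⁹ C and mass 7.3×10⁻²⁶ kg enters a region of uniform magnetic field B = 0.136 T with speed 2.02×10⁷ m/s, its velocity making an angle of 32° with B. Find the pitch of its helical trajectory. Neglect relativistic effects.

v∥ = v cosθ = 2.02×10⁷·cos32° ≈ 1.713×10⁷ m/s.
T = 2πm/(|q|B) = 2π(7.3×10⁻²⁶)/((4.8×10⁻¹⁹)(0.136)) ≈ 7.026×10⁻⁶ s.
pitch = v∥ T = (1.713×10⁷)(7.026×10⁻⁶) ≈ 120 m.

p ≈ 120 m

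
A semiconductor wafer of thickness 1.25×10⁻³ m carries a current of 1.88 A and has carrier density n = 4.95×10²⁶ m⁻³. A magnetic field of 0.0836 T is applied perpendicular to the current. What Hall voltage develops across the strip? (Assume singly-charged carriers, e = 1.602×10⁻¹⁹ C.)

V_H ≈ 1.59×10⁻⁶ V

V_H = IB/(n e t).
V_H = (1.88)(0.0836)/((4.95×10²⁶)(1.602×10⁻¹⁹)(1.25×10⁻³)) ≈ 1.59×10⁻⁶ V.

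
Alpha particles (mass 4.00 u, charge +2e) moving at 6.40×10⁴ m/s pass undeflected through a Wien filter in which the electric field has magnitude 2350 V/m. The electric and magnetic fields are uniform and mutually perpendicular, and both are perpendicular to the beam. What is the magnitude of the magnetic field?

Balance of forces in the selector: qE = qvB ⇒ B = E/v.
B = 2350/6.40×10⁴ = 0.0367 T.

B = 0.0367 T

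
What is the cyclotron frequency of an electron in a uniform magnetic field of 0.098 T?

f = |q|B/(2πm).
f = (1.602×10⁻¹⁹)(0.098)/(2π·9.109×10⁻³¹) ≈ 2.7×10⁹ Hz.

f ≈ 2.7×10⁹ Hz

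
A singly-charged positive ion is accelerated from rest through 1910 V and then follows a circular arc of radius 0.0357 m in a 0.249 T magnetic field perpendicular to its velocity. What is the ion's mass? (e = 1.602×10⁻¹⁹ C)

m ≈ 3.31×10⁻²⁷ kg

Combine |q|V = ½mv² and r = mv/(|q|B): eliminate v to get m = qB²r²/(2V).
m = (1.602×10⁻¹⁹)(0.249)²(0.0357)²/(2·1910) ≈ 3.31×10⁻²⁷ kg.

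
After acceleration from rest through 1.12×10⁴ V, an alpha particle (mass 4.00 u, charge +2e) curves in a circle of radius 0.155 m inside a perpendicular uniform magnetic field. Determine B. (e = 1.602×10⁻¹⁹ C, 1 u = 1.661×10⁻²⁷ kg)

v = √(2|q|V/m) = √(2·3.204×10⁻¹⁹·1.12×10⁴/6.644×10⁻²⁷) ≈ 1.039×10⁶ m/s.
B = mv/(|q|r) = (6.644×10⁻²⁷)(1.039×10⁶)/((3.204×10⁻¹⁹)(0.155)) ≈ 0.139 T.

B ≈ 0.139 T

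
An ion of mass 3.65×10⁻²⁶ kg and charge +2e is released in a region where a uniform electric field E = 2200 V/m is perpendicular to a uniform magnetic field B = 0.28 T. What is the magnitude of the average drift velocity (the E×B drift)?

v_d ≈ 7900 m/s

In crossed fields the guiding centre drifts at v_d = |E×B|/B² = E/B, independent of charge and mass.
v_d = 2200/0.28 = 7900 m/s.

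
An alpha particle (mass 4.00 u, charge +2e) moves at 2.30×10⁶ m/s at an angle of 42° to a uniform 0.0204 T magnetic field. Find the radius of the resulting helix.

v⊥ = v sinθ = 2.30×10⁶·sin42° ≈ 1.539×10⁶ m/s.
r = m v⊥/(|q|B) = (6.644×10⁻²⁷)(1.539×10⁶)/((3.204×10⁻¹⁹)(0.0204)) ≈ 1.56 m.

r ≈ 1.56 m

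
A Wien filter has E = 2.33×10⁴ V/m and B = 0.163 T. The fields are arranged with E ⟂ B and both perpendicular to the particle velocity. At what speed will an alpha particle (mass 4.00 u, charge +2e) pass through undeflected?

v = 1.43×10⁵ m/s

Zero net Lorentz force requires |qE| = |q v×B|, i.e. E = vB.
v = E/B = 2.33×10⁴/0.163 = 1.43×10⁵ m/s.
The result is independent of the particle's charge and mass.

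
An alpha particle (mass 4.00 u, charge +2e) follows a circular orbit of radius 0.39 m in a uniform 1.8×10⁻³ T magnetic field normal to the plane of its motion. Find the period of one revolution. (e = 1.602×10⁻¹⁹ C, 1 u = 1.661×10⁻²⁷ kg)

The cyclotron period depends only on m, q, B: T = 2πm/(|q|B).
T = 2π(6.644×10⁻²⁷)/((3.204×10⁻¹⁹)(1.8×10⁻³)) ≈ 7.2×10⁻⁵ s.

T ≈ 7.2×10⁻⁵ s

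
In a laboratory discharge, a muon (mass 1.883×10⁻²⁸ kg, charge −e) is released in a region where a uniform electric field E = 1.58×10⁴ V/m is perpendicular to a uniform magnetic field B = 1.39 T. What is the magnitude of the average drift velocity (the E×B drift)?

The steady drift has the magnetic force balancing the electric force, so v_d = E/B.
v_d = 1.58×10⁴/1.39 = 1.14×10⁴ m/s.

v_d ≈ 1.14×10⁴ m/s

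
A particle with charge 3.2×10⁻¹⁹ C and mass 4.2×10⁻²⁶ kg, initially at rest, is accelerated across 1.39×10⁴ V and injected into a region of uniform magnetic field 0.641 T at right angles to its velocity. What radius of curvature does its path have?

Acceleration: |q|V = ½mv² ⇒ v = √(2|q|V/m) = √(2·3.2×10⁻¹⁹·1.39×10⁴/4.2×10⁻²⁶) ≈ 4.602×10⁵ m/s.
In the field: r = mv/(|q|B) = (4.2×10⁻²⁶)(4.602×10⁵)/((3.2×10⁻¹⁹)(0.641)) ≈ 0.0942 m.

r ≈ 0.0942 m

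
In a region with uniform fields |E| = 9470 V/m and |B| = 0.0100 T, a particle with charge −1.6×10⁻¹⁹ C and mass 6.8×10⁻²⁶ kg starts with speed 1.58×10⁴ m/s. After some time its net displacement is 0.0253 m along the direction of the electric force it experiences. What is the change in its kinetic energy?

ΔKE ≈ 3.83×10⁻¹⁷ J

The magnetic force is always ⟂ v and does no work; only the electric force changes KE.
ΔKE = F_E · d = |q|E d = (1.6×10⁻¹⁹)(9470)(0.0253) ≈ 3.83×10⁻¹⁷ J.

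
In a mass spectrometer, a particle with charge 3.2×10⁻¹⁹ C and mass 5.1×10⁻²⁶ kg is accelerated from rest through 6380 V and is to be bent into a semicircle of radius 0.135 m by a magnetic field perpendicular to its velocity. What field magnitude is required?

v = √(2|q|V/m) = √(2·3.2×10⁻¹⁹·6380/5.1×10⁻²⁶) ≈ 2.830×10⁵ m/s.
B = mv/(|q|r) = (5.1×10⁻²⁶)(2.830×10⁵)/((3.2×10⁻¹⁹)(0.135)) ≈ 0.334 T.

B ≈ 0.334 T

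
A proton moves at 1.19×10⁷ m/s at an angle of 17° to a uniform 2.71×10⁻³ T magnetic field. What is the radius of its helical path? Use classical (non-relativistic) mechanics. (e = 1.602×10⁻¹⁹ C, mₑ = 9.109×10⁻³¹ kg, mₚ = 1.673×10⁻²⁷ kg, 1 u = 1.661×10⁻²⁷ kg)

v⊥ = v sinθ = 1.19×10⁷·sin17° ≈ 3.479×10⁶ m/s.
r = m v⊥/(|q|B) = (1.673×10⁻²⁷)(3.479×10⁶)/((1.602×10⁻¹⁹)(2.71×10⁻³)) ≈ 13.4 m.

r ≈ 13.4 m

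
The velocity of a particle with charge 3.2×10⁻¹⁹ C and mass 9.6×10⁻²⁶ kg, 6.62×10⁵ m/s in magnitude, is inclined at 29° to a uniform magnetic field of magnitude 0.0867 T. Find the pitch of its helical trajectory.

v∥ = v cosθ = 6.62×10⁵·cos29° ≈ 5.790×10⁵ m/s.
T = 2πm/(|q|B) = 2π(9.6×10⁻²⁶)/((3.2×10⁻¹⁹)(0.0867)) ≈ 2.174×10⁻⁵ s.
pitch = v∥ T = (5.790×10⁵)(2.174×10⁻⁵) ≈ 12.6 m.

p ≈ 12.6 m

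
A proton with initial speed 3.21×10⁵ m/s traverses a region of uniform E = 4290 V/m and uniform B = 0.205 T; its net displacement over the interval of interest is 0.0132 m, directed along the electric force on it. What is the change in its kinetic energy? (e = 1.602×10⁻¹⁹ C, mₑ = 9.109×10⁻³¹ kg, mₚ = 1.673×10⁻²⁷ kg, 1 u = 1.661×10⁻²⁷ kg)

The magnetic force is always ⟂ v and does no work; only the electric force changes KE.
ΔKE = F_E · d = |q|E d = (1.602×10⁻¹⁹)(4290)(0.0132) ≈ 9.07×10⁻¹⁸ J.

ΔKE ≈ 9.07×10⁻¹⁸ J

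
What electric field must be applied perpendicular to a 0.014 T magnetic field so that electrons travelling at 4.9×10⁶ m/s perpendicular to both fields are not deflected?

E = 6.9×10⁴ V/m

For straight-line motion qE = qvB, so E = vB.
E = 4.9×10⁶ × 0.014 = 6.9×10⁴ V/m.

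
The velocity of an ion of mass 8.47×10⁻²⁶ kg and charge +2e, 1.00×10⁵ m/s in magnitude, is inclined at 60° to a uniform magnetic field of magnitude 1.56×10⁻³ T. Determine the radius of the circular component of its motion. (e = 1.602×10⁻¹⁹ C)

r ≈ 14.7 m

v⊥ = v sinθ = 1.00×10⁵·sin60° ≈ 8.660×10⁴ m/s.
r = m v⊥/(|q|B) = (8.47×10⁻²⁶)(8.660×10⁴)/((3.204×10⁻¹⁹)(1.56×10⁻³)) ≈ 14.7 m.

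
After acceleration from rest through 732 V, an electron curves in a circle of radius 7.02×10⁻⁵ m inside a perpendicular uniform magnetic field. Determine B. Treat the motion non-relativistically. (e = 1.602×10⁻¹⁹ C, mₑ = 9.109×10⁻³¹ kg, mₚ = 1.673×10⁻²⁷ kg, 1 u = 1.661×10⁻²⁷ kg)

v = √(2|q|V/m) = √(2·1.602×10⁻¹⁹·732/9.109×10⁻³¹) ≈ 1.605×10⁷ m/s.
B = mv/(|q|r) = (9.109×10⁻³¹)(1.605×10⁷)/((1.602×10⁻¹⁹)(7.02×10⁻⁵)) ≈ 1.30 T.

B ≈ 1.30 T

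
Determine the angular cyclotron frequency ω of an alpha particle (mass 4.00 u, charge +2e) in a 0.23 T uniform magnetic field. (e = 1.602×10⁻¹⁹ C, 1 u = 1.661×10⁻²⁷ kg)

ω ≈ 1.1×10⁷ rad/s

ω = |q|B/m.
ω = (3.204×10⁻¹⁹)(0.23)/6.644×10⁻²⁷ ≈ 1.1×10⁷ rad/s.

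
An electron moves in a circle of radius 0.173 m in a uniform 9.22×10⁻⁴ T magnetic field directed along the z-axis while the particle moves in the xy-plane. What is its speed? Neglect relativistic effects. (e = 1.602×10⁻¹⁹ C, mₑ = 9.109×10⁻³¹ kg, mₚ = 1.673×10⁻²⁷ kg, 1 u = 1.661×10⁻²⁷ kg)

From |q|vB = mv²/r, v = |q|Br/m.
v = (1.602×10⁻¹⁹)(9.22×10⁻⁴)(0.173)/9.109×10⁻³¹ ≈ 2.81×10⁷ m/s.

v ≈ 2.81×10⁷ m/s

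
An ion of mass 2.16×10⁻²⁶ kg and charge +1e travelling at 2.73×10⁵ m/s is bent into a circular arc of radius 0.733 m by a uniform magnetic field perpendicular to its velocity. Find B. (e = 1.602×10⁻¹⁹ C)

B ≈ 0.0502 T

From |q|vB = mv²/r, B = mv/(|q|r).
B = (2.16×10⁻²⁶)(2.73×10⁵)/((1.602×10⁻¹⁹)(0.733)) ≈ 0.0502 T.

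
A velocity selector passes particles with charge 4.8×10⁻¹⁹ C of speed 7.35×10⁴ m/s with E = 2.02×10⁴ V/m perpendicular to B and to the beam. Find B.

B = 0.275 T

Balance of forces in the selector: qE = qvB ⇒ B = E/v.
B = 2.02×10⁴/7.35×10⁴ = 0.275 T.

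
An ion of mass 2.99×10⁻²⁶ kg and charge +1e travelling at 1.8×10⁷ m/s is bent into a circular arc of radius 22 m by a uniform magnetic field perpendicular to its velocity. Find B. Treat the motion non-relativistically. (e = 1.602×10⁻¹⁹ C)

From |q|vB = mv²/r, B = mv/(|q|r).
B = (2.99×10⁻²⁶)(1.8×10⁷)/((1.602×10⁻¹⁹)(22)) ≈ 0.15 T.

B ≈ 0.15 T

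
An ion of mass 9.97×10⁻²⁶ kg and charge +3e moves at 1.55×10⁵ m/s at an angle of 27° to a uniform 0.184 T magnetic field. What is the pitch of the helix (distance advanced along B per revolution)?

v∥ = v cosθ = 1.55×10⁵·cos27° ≈ 1.381×10⁵ m/s.
T = 2πm/(|q|B) = 2π(9.97×10⁻²⁶)/((4.806×10⁻¹⁹)(0.184)) ≈ 7.084×10⁻⁶ s.
pitch = v∥ T = (1.381×10⁵)(7.084×10⁻⁶) ≈ 0.978 m.

p ≈ 0.978 m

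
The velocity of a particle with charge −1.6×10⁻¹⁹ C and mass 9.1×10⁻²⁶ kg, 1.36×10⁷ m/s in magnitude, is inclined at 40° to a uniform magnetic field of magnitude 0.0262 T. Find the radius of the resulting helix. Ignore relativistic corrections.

v⊥ = v sinθ = 1.36×10⁷·sin40° ≈ 8.742×10⁶ m/s.
r = m v⊥/(|q|B) = (9.1×10⁻²⁶)(8.742×10⁶)/((1.6×10⁻¹⁹)(0.0262)) ≈ 190 m.

r ≈ 190 m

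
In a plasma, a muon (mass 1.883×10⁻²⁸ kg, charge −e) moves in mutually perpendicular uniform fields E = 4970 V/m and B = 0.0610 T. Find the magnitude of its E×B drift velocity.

v_d ≈ 8.15×10⁴ m/s

In crossed fields the guiding centre drifts at v_d = |E×B|/B² = E/B, independent of charge and mass.
v_d = 4970/0.0610 = 8.15×10⁴ m/s.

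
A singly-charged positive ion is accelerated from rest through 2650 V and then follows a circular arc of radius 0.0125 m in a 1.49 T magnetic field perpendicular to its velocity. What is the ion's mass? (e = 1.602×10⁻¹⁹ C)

m ≈ 1.05×10⁻²⁶ kg

Combine |q|V = ½mv² and r = mv/(|q|B): eliminate v to get m = qB²r²/(2V).
m = (1.602×10⁻¹⁹)(1.49)²(0.0125)²/(2·2650) ≈ 1.05×10⁻²⁶ kg.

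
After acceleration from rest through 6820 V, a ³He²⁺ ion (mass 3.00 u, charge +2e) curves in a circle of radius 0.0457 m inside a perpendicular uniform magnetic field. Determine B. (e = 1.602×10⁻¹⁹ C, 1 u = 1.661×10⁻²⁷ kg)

v = √(2|q|V/m) = √(2·3.204×10⁻¹⁹·6820/4.983×10⁻²⁷) ≈ 9.365×10⁵ m/s.
B = mv/(|q|r) = (4.983×10⁻²⁷)(9.365×10⁵)/((3.204×10⁻¹⁹)(0.0457)) ≈ 0.319 T.

B ≈ 0.319 T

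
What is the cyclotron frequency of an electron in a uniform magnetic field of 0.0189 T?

f ≈ 5.29×10⁸ Hz

f = |q|B/(2πm).
f = (1.602×10⁻¹⁹)(0.0189)/(2π·9.109×10⁻³¹) ≈ 5.29×10⁸ Hz.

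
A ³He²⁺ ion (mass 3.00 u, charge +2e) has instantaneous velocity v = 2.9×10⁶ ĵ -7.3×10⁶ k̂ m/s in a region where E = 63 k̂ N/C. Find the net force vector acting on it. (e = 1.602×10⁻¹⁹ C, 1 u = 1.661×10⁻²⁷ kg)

F ≈ (0, 0, 2.02×10⁻¹⁷) N

Only an electric field acts, so F = qE = (3.204×10⁻¹⁹ C)·(0, 0, 63.0) = (0, 0, 2.02×10⁻¹⁷) N.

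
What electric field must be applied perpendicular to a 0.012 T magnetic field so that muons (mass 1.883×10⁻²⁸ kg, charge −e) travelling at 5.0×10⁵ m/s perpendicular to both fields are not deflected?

For straight-line motion qE = qvB, so E = vB.
E = 5.0×10⁵ × 0.012 = 6000 V/m.

E = 6000 V/m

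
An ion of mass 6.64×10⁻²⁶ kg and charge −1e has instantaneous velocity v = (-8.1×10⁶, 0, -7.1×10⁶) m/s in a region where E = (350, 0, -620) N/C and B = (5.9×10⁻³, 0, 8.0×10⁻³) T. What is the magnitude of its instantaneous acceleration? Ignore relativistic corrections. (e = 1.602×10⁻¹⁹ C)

v×B = (0, 2.29×10⁴, 0) N/C.
E + v×B = (350, 2.29×10⁴, -620) N/C.
F = q(E + v×B) = (−1.602×10⁻¹⁹ C)·(350, 2.29×10⁴, -620) = (-5.61×10⁻¹⁷, -3.67×10⁻¹⁵, 9.93×10⁻¹⁷) N.
|a| = |F|/m = 3.672×10⁻¹⁵/6.64×10⁻²⁶ ≈ 5.53×10¹⁰ m/s².

|a| ≈ 5.53×10¹⁰ m/s²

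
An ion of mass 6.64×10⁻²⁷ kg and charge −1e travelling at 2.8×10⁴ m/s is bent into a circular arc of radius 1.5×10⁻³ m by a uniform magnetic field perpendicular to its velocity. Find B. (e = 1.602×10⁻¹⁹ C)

From |q|vB = mv²/r, B = mv/(|q|r).
B = (6.64×10⁻²⁷)(2.8×10⁴)/((1.602×10⁻¹⁹)(1.5×10⁻³)) ≈ 0.77 T.

B ≈ 0.77 T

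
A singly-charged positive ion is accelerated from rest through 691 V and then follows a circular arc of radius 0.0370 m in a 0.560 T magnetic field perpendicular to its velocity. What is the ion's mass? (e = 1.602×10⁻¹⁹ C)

Combine |q|V = ½mv² and r = mv/(|q|B): eliminate v to get m = qB²r²/(2V).
m = (1.602×10⁻¹⁹)(0.560)²(0.0370)²/(2·691) ≈ 4.98×10⁻²⁶ kg.

m ≈ 4.98×10⁻²⁶ kg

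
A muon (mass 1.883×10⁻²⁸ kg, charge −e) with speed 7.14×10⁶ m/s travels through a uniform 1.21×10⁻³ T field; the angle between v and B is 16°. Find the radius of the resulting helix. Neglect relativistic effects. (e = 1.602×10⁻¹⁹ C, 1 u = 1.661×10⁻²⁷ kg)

v⊥ = v sinθ = 7.14×10⁶·sin16° ≈ 1.968×10⁶ m/s.
r = m v⊥/(|q|B) = (1.883×10⁻²⁸)(1.968×10⁶)/((1.602×10⁻¹⁹)(1.21×10⁻³)) ≈ 1.91 m.

r ≈ 1.91 m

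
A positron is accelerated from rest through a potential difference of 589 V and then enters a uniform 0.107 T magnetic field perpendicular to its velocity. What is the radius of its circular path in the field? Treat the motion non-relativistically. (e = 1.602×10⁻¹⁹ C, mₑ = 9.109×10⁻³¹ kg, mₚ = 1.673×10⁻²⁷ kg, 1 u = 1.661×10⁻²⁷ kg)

r ≈ 7.65×10⁻⁴ m

Acceleration: |q|V = ½mv² ⇒ v = √(2|q|V/m) = √(2·1.602×10⁻¹⁹·589/9.109×10⁻³¹) ≈ 1.439×10⁷ m/s.
In the field: r = mv/(|q|B) = (9.109×10⁻³¹)(1.439×10⁷)/((1.602×10⁻¹⁹)(0.107)) ≈ 7.65×10⁻⁴ m.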